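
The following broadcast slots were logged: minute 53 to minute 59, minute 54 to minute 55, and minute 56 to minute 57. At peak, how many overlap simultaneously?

2

Sweep endpoints in order; track running count of active intervals.
Peak of 2 reached at minute 54.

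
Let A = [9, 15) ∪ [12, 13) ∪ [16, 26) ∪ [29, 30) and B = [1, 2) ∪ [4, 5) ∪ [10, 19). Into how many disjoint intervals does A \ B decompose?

3

A, merged: [9, 15), [16, 26), [29, 30).
A \ B = [9, 10), [19, 26), [29, 30).
That is 3 disjoint pieces.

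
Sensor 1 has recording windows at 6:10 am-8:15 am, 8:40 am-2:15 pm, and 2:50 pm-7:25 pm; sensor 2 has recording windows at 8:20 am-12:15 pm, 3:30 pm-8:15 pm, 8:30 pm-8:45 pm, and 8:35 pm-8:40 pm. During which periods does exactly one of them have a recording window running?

Merge the second list: 8:20 am-12:15 pm, 3:30 pm-8:15 pm, 8:30 pm-8:45 pm.
A but not B: 6:10 am-8:15 am, 12:15 pm-2:15 pm, 2:50 pm-3:30 pm.
B but not A: 8:20 am-8:40 am, 7:25 pm-8:15 pm, 8:30 pm-8:45 pm.
Combining gives A △ B.

6:10 am-8:15 am, 8:20 am-8:40 am, 12:15 pm-2:15 pm, 2:50 pm-3:30 pm, 7:25 pm-8:15 pm, 8:30 pm-8:45 pm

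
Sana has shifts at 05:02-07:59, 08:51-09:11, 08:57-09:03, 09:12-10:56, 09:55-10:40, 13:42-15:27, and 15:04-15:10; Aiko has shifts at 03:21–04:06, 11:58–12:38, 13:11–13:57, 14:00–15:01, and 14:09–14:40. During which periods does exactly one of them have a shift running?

First set merges to 05:02–07:59, 08:51–09:11, 09:12–10:56, 13:42–15:27.
Second set merges to 03:21–04:06, 11:58–12:38, 13:11–13:57, 14:00–15:01.
A \ B = 05:02–07:59, 08:51–09:11, 09:12–10:56, 13:57–14:00, 15:01–15:27.
B \ A = 03:21–04:06, 11:58–12:38, 13:11–13:42.
Union of the two gives the symmetric difference.

03:21–04:06, 05:02–07:59, 08:51–09:11, 09:12–10:56, 11:58–12:38, 13:11–13:42, 13:57–14:00, 15:01–15:27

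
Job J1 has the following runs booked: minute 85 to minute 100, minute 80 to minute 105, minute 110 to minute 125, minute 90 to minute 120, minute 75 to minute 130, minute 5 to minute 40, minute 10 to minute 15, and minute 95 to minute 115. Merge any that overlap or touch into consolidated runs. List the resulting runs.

minute 5 to minute 40, minute 75 to minute 130

Sort by start: minute 5 to minute 40, minute 10 to minute 15, minute 75 to minute 130, minute 80 to minute 105, minute 85 to minute 100, minute 90 to minute 120, minute 95 to minute 115, minute 110 to minute 125.
minute 10 to minute 15 overlaps/touches minute 5 to minute 40 → extend to minute 5 to minute 40.
minute 75 to minute 130 is disjoint → start new block.
minute 80 to minute 105 overlaps/touches minute 75 to minute 130 → extend to minute 75 to minute 130.
minute 85 to minute 100 overlaps/touches minute 75 to minute 130 → extend to minute 75 to minute 130.
minute 90 to minute 120 overlaps/touches minute 75 to minute 130 → extend to minute 75 to minute 130.
minute 95 to minute 115 overlaps/touches minute 75 to minute 130 → extend to minute 75 to minute 130.
minute 110 to minute 125 overlaps/touches minute 75 to minute 130 → extend to minute 75 to minute 130.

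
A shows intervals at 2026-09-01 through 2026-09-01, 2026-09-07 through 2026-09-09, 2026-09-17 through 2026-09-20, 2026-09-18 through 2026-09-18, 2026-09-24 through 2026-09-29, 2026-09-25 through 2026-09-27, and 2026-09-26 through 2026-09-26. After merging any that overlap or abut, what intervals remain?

2026-09-07 through 2026-09-09 is disjoint → start new block.
2026-09-17 through 2026-09-20 is disjoint → start new block.
2026-09-18 through 2026-09-18 overlaps/touches 2026-09-17 through 2026-09-20 → extend to 2026-09-17 through 2026-09-20.
2026-09-24 through 2026-09-29 is disjoint → start new block.
2026-09-25 through 2026-09-27 overlaps/touches 2026-09-24 through 2026-09-29 → extend to 2026-09-24 through 2026-09-29.
2026-09-26 through 2026-09-26 overlaps/touches 2026-09-24 through 2026-09-29 → extend to 2026-09-24 through 2026-09-29.

2026-09-01 through 2026-09-01, 2026-09-07 through 2026-09-09, 2026-09-17 through 2026-09-20, 2026-09-24 through 2026-09-29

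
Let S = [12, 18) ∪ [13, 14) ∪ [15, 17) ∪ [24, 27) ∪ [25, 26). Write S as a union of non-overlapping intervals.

[12, 18) ∪ [24, 27)

[13, 14) overlaps/touches [12, 18) → extend to [12, 18).
[15, 17) overlaps/touches [12, 18) → extend to [12, 18).
[24, 27) is disjoint → start new block.
[25, 26) overlaps/touches [24, 27) → extend to [24, 27).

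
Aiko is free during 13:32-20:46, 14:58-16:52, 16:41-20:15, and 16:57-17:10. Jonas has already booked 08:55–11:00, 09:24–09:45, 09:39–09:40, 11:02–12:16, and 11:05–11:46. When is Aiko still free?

13:32–20:46

A, merged: 13:32–20:46.
B, merged: 08:55–11:00, 11:02–12:16.
13:32–20:46: nothing removed.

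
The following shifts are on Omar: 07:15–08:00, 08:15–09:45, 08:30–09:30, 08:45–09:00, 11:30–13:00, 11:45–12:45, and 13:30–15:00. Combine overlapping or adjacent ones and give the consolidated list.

07:15-08:00, 08:15-09:45, 11:30-13:00, 13:30-15:00

08:15-09:45 is disjoint → start new block.
08:30-09:30 overlaps/touches 08:15-09:45 → extend to 08:15-09:45.
08:45-09:00 overlaps/touches 08:15-09:45 → extend to 08:15-09:45.
11:30-13:00 is disjoint → start new block.
11:45-12:45 overlaps/touches 11:30-13:00 → extend to 11:30-13:00.
13:30-15:00 is disjoint → start new block.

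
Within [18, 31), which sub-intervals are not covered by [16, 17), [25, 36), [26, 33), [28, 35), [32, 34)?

After merging, the occupied span is [16, 17), [25, 36).
Complement within [18, 31): [18, 25).

[18, 25)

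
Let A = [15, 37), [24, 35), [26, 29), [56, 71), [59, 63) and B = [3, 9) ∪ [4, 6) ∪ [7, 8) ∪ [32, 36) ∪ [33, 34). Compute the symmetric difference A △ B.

[3, 9) ∪ [15, 32) ∪ [36, 37) ∪ [56, 71)

Merge the first list: [15, 37), [56, 71).
Merge the second list: [3, 9), [32, 36).
Only in the first: [15, 32), [36, 37), [56, 71).
Only in the second: [3, 9).
Together these are the periods covered by exactly one.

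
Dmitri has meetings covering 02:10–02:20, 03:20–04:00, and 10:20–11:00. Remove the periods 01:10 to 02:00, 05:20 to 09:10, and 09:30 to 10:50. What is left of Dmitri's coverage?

02:10–02:20, 03:20–04:00, 10:50–11:00

02:10–02:20: nothing removed.
03:20–04:00: nothing removed.
10:20–11:00 \ B = 10:50–11:00.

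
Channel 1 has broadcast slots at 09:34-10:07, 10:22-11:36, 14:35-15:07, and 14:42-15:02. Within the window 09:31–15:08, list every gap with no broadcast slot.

After merging, the occupied span is 09:34–10:07, 10:22–11:36, 14:35–15:07.
Complement within 09:31–15:08: 09:31–09:34, 10:07–10:22, 11:36–14:35, 15:07–15:08.

09:31–09:34, 10:07–10:22, 11:36–14:35, 15:07–15:08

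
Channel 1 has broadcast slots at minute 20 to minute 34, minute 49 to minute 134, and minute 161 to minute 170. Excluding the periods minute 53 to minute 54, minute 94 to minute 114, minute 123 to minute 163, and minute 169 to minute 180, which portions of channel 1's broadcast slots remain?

minute 20 to minute 34 is untouched.
minute 49 to minute 134 with B removed leaves minute 49 to minute 53, minute 54 to minute 94, minute 114 to minute 123.
minute 161 to minute 170 with B removed leaves minute 163 to minute 169.

minute 20 to minute 34, minute 49 to minute 53, minute 54 to minute 94, minute 114 to minute 123, minute 163 to minute 169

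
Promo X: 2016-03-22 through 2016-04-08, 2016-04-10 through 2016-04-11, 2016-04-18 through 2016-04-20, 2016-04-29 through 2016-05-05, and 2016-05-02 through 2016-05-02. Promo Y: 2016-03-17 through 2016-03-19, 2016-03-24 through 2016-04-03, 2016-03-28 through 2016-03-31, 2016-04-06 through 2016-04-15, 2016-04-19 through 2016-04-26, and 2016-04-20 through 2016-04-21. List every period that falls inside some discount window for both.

First set merges to 2016-03-22 through 2016-04-08, 2016-04-10 through 2016-04-11, 2016-04-18 through 2016-04-20, 2016-04-29 through 2016-05-05.
Second set merges to 2016-03-17 through 2016-03-19, 2016-03-24 through 2016-04-03, 2016-04-06 through 2016-04-15, 2016-04-19 through 2016-04-26.
2016-03-22 through 2016-04-08 meets the second set on 2016-03-24 through 2016-04-03, 2016-04-06 through 2016-04-08.
2016-04-10 through 2016-04-11 meets the second set on 2016-04-10 through 2016-04-11.
2016-04-18 through 2016-04-20 meets the second set on 2016-04-19 through 2016-04-20.
2016-04-29 through 2016-05-05: no overlap with the second set.

2016-03-24 through 2016-04-03, 2016-04-06 through 2016-04-08, 2016-04-10 through 2016-04-11, 2016-04-19 through 2016-04-20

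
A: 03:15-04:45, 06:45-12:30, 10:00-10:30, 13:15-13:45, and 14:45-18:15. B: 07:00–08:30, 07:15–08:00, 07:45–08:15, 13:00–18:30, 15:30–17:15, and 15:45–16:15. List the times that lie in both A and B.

Merge the first list: 03:15–04:45, 06:45–12:30, 13:15–13:45, 14:45–18:15.
Merge the second list: 07:00–08:30, 13:00–18:30.
03:15–04:45 falls entirely outside B.
06:45–12:30 overlaps B on 07:00–08:30.
13:15–13:45 overlaps B on 13:15–13:45.
14:45–18:15 overlaps B on 14:45–18:15.

07:00–08:30, 13:15–13:45, 14:45–18:15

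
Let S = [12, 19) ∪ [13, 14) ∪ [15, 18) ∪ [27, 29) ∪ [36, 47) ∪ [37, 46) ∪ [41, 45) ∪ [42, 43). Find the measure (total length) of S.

Merged: [12, 19), [27, 29), [36, 47).
Lengths: 7 + 2 + 11 = 20.

20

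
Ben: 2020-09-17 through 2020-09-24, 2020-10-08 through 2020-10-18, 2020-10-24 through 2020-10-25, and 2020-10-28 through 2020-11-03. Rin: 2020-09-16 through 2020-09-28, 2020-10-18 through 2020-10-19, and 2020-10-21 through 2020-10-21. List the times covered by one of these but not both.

A \ B = 2020-10-08 through 2020-10-17, 2020-10-24 through 2020-10-25, 2020-10-28 through 2020-11-03.
B \ A = 2020-09-16 through 2020-09-16, 2020-09-25 through 2020-09-28, 2020-10-19 through 2020-10-19, 2020-10-21 through 2020-10-21.
Union of the two gives the symmetric difference.

2020-09-16 through 2020-09-16, 2020-09-25 through 2020-09-28, 2020-10-08 through 2020-10-17, 2020-10-19 through 2020-10-19, 2020-10-21 through 2020-10-21, 2020-10-24 through 2020-10-25, 2020-10-28 through 2020-11-03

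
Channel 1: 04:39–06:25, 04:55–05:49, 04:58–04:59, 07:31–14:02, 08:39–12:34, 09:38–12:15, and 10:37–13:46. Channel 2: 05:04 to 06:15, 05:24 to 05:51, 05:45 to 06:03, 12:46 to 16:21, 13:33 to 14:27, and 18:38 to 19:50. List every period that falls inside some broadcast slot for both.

05:04–06:15, 12:46–14:02

A, merged: 04:39–06:25, 07:31–14:02.
B, merged: 05:04–06:15, 12:46–16:21, 18:38–19:50.
04:39–06:25 ∩ B → 05:04–06:15.
07:31–14:02 ∩ B → 12:46–14:02.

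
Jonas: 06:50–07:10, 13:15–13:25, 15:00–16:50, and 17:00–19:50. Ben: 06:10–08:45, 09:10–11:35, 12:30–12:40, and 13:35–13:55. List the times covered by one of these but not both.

A \ B = 13:15–13:25, 15:00–16:50, 17:00–19:50.
B \ A = 06:10–06:50, 07:10–08:45, 09:10–11:35, 12:30–12:40, 13:35–13:55.
Union of the two gives the symmetric difference.

06:10–06:50, 07:10–08:45, 09:10–11:35, 12:30–12:40, 13:15–13:25, 13:35–13:55, 15:00–16:50, 17:00–19:50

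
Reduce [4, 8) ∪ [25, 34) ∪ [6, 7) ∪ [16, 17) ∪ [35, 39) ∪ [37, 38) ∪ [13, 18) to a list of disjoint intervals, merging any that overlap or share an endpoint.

[4, 8) ∪ [13, 18) ∪ [25, 34) ∪ [35, 39)

Sort by start: [4, 8), [6, 7), [13, 18), [16, 17), [25, 34), [35, 39), [37, 38).
[6, 7) overlaps/touches [4, 8) → extend to [4, 8).
[13, 18) is disjoint → start new block.
[16, 17) overlaps/touches [13, 18) → extend to [13, 18).
[25, 34) is disjoint → start new block.
[35, 39) is disjoint → start new block.
[37, 38) overlaps/touches [35, 39) → extend to [35, 39).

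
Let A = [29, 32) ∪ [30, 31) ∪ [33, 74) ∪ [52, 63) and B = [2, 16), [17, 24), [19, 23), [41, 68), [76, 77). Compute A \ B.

[29, 32) ∪ [33, 41) ∪ [68, 74)

First set merges to [29, 32), [33, 74).
Second set merges to [2, 16), [17, 24), [41, 68), [76, 77).
[29, 32) is untouched.
[33, 74) with B removed leaves [33, 41), [68, 74).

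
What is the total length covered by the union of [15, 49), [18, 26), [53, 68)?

Merged: [15, 49), [53, 68).
Lengths: 34 + 15 = 49.

49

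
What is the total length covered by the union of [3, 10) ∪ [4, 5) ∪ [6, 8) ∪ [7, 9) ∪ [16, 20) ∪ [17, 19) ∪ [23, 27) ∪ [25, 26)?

Merged: [3, 10), [16, 20), [23, 27).
Lengths: 7 + 4 + 4 = 15.

15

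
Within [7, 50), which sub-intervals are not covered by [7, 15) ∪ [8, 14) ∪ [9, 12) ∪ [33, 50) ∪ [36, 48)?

[15, 33)

Covered (merged): [7, 15), [33, 50).
Complement within [7, 50): [15, 33).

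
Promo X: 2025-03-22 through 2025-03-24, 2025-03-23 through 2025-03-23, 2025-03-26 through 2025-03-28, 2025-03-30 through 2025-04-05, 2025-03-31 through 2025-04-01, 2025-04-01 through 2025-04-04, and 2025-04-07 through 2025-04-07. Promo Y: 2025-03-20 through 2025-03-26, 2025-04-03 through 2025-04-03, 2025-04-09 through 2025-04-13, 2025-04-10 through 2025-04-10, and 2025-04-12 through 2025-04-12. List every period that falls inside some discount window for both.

2025-03-22 through 2025-03-24, 2025-03-26 through 2025-03-26, 2025-04-03 through 2025-04-03

A, merged: 2025-03-22 through 2025-03-24, 2025-03-26 through 2025-03-28, 2025-03-30 through 2025-04-05, 2025-04-07 through 2025-04-07.
B, merged: 2025-03-20 through 2025-03-26, 2025-04-03 through 2025-04-03, 2025-04-09 through 2025-04-13.
2025-03-22 through 2025-03-24 ∩ B → 2025-03-22 through 2025-03-24.
2025-03-26 through 2025-03-28 ∩ B → 2025-03-26 through 2025-03-26.
2025-03-30 through 2025-04-05 ∩ B → 2025-04-03 through 2025-04-03.
2025-04-07 through 2025-04-07 meets no B interval.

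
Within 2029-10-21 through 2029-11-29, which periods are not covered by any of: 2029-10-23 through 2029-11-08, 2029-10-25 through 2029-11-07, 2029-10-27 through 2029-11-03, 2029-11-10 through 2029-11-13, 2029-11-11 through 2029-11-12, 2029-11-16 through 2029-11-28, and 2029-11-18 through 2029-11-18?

After merging, the occupied span is 2029-10-23 through 2029-11-08, 2029-11-10 through 2029-11-13, 2029-11-16 through 2029-11-28.
Uncovered inside 2029-10-21 through 2029-11-29: 2029-10-21 through 2029-10-22, 2029-11-09 through 2029-11-09, 2029-11-14 through 2029-11-15, 2029-11-29 through 2029-11-29.

2029-10-21 through 2029-10-22, 2029-11-09 through 2029-11-09, 2029-11-14 through 2029-11-15, 2029-11-29 through 2029-11-29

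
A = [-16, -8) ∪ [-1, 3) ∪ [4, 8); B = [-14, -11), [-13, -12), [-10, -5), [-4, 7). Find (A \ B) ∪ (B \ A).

Merge the second list: [-14, -11), [-10, -5), [-4, 7).
Only in the first: [-16, -14), [-11, -10), [7, 8).
Only in the second: [-8, -5), [-4, -1), [3, 4).
Together these are the periods covered by exactly one.

[-16, -14) ∪ [-11, -10) ∪ [-8, -5) ∪ [-4, -1) ∪ [3, 4) ∪ [7, 8)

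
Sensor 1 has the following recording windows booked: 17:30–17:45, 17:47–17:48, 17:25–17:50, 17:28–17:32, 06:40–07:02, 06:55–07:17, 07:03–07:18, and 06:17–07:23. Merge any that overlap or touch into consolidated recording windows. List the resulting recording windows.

Sort by start: 06:17–07:23, 06:40–07:02, 06:55–07:17, 07:03–07:18, 17:25–17:50, 17:28–17:32, 17:30–17:45, 17:47–17:48.
06:40–07:02 overlaps/touches 06:17–07:23 → extend to 06:17–07:23.
06:55–07:17 overlaps/touches 06:17–07:23 → extend to 06:17–07:23.
07:03–07:18 overlaps/touches 06:17–07:23 → extend to 06:17–07:23.
17:25–17:50 is disjoint → start new block.
17:28–17:32 overlaps/touches 17:25–17:50 → extend to 17:25–17:50.
17:30–17:45 overlaps/touches 17:25–17:50 → extend to 17:25–17:50.
17:47–17:48 overlaps/touches 17:25–17:50 → extend to 17:25–17:50.

06:17–07:23, 17:25–17:50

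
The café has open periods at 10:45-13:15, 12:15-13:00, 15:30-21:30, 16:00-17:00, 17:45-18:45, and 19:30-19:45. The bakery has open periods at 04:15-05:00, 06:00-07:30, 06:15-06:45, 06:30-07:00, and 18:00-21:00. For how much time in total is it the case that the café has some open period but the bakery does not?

5 h 30 min

A, merged: 10:45-13:15, 15:30-21:30.
B, merged: 04:15-05:00, 06:00-07:30, 18:00-21:00.
A \ B = 10:45-13:15, 15:30-18:00, 21:00-21:30.
Total: 2 h 30 min + 2 h 30 min + 30 min = 5 h 30 min.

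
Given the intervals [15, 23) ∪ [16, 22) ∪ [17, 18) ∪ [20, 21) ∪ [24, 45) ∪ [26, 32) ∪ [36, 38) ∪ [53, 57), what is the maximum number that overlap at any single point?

3

Walk the sorted start/end points keeping a running depth.
The depth first hits 3 at 17.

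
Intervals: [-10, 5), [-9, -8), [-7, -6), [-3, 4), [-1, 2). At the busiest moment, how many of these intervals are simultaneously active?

Sweep endpoints in order; track running count of active intervals.
Peak of 3 reached at -1.

3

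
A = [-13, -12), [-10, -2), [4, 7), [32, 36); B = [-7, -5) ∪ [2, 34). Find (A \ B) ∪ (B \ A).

[-13, -12) ∪ [-10, -7) ∪ [-5, -2) ∪ [2, 4) ∪ [7, 32) ∪ [34, 36)

A but not B: [-13, -12), [-10, -7), [-5, -2), [34, 36).
B but not A: [2, 4), [7, 32).
Combining gives A △ B.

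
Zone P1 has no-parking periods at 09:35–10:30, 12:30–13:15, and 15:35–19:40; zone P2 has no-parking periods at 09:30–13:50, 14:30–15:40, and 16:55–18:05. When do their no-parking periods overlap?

09:35–10:30, 12:30–13:15, 15:35–15:40, 16:55–18:05

09:35–10:30 ∩ B → 09:35–10:30.
12:30–13:15 ∩ B → 12:30–13:15.
15:35–19:40 ∩ B → 15:35–15:40, 16:55–18:05.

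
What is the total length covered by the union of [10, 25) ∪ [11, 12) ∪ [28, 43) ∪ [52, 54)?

Merged: [10, 25), [28, 43), [52, 54).
Lengths: 15 + 15 + 2 = 32.

32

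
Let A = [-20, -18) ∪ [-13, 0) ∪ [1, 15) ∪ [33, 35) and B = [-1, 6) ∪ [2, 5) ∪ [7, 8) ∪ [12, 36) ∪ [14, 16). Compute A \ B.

[-20, -18) ∪ [-13, -1) ∪ [6, 7) ∪ [8, 12)

B, merged: [-1, 6), [7, 8), [12, 36).
[-20, -18): nothing removed.
[-13, 0) \ B = [-13, -1).
[1, 15) \ B = [6, 7), [8, 12).
[33, 35): entirely removed.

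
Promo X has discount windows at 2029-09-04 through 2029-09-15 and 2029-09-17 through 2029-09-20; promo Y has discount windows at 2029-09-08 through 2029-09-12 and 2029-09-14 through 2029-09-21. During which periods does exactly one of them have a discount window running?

2029-09-04 through 2029-09-07, 2029-09-13 through 2029-09-13, 2029-09-16 through 2029-09-16, 2029-09-21 through 2029-09-21

Only in the first: 2029-09-04 through 2029-09-07, 2029-09-13 through 2029-09-13.
Only in the second: 2029-09-16 through 2029-09-16, 2029-09-21 through 2029-09-21.
Together these are the periods covered by exactly one.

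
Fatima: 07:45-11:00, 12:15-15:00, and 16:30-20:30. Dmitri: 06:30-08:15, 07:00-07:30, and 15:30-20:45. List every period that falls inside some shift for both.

07:45-08:15, 16:30-20:30

B, merged: 06:30-08:15, 15:30-20:45.
07:45-11:00 overlaps B on 07:45-08:15.
12:15-15:00 falls entirely outside B.
16:30-20:30 overlaps B on 16:30-20:30.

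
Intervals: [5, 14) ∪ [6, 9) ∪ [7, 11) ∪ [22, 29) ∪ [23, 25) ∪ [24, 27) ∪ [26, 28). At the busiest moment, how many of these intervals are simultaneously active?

3

At 7, 3 of the intervals are simultaneously active.
No point has more.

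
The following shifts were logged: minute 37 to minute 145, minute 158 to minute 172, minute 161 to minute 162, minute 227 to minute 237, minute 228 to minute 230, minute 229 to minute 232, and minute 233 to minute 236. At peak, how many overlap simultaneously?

3

At minute 229, 3 of the intervals are simultaneously active.
No point has more.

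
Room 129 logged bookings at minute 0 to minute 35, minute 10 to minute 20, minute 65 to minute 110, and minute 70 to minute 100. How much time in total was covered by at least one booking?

80 minutes

Merged: minute 0 to minute 35, minute 65 to minute 110.
Lengths: 35 minutes + 45 minutes = 80 minutes.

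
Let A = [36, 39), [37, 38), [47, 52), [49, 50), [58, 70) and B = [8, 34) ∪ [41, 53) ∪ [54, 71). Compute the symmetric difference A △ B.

[8, 34) ∪ [36, 39) ∪ [41, 47) ∪ [52, 53) ∪ [54, 58) ∪ [70, 71)

Merge the first list: [36, 39), [47, 52), [58, 70).
A \ B = [36, 39).
B \ A = [8, 34), [41, 47), [52, 53), [54, 58), [70, 71).
Union of the two gives the symmetric difference.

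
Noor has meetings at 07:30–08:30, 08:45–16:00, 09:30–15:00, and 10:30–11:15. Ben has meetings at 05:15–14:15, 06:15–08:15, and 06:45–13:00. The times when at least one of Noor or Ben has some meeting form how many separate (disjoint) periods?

A, merged: 07:30-08:30, 08:45-16:00.
B, merged: 05:15-14:15.
A ∪ B = 05:15-16:00.
That is 1 disjoint piece.

1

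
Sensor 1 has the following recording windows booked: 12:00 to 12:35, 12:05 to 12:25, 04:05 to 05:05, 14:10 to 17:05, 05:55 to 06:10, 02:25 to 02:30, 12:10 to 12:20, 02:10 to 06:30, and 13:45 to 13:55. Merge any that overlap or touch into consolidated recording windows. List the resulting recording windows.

Sort by start: 02:10–06:30, 02:25–02:30, 04:05–05:05, 05:55–06:10, 12:00–12:35, 12:05–12:25, 12:10–12:20, 13:45–13:55, 14:10–17:05.
02:25–02:30 overlaps/touches 02:10–06:30 → extend to 02:10–06:30.
04:05–05:05 overlaps/touches 02:10–06:30 → extend to 02:10–06:30.
05:55–06:10 overlaps/touches 02:10–06:30 → extend to 02:10–06:30.
12:00–12:35 is disjoint → start new block.
12:05–12:25 overlaps/touches 12:00–12:35 → extend to 12:00–12:35.
12:10–12:20 overlaps/touches 12:00–12:35 → extend to 12:00–12:35.
13:45–13:55 is disjoint → start new block.
14:10–17:05 is disjoint → start new block.

02:10–06:30, 12:00–12:35, 13:45–13:55, 14:10–17:05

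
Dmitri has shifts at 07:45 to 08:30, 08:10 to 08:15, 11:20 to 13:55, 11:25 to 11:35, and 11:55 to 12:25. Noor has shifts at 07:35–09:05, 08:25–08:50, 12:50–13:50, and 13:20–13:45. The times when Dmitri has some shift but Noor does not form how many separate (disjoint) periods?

2

Merge the first list: 07:45–08:30, 11:20–13:55.
Merge the second list: 07:35–09:05, 12:50–13:50.
A \ B = 11:20–12:50, 13:50–13:55.
That is 2 disjoint pieces.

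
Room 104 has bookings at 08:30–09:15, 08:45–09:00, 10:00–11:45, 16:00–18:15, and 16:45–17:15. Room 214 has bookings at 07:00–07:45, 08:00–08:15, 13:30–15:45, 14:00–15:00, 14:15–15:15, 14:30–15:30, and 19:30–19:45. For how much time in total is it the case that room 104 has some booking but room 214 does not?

A, merged: 08:30-09:15, 10:00-11:45, 16:00-18:15.
B, merged: 07:00-07:45, 08:00-08:15, 13:30-15:45, 19:30-19:45.
A \ B = 08:30-09:15, 10:00-11:45, 16:00-18:15.
Total: 45 min + 1 h 45 min + 2 h 15 min = 4 h 45 min.

4 h 45 min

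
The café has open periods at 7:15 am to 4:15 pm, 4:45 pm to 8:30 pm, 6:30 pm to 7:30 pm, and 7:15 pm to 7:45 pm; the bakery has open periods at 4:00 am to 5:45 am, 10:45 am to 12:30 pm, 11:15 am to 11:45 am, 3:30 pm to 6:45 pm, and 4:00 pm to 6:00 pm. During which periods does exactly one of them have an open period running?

4:00 am-5:45 am, 7:15 am-10:45 am, 12:30 pm-3:30 pm, 4:15 pm-4:45 pm, 6:45 pm-8:30 pm

Merge the first list: 7:15 am-4:15 pm, 4:45 pm-8:30 pm.
Merge the second list: 4:00 am-5:45 am, 10:45 am-12:30 pm, 3:30 pm-6:45 pm.
Only in the first: 7:15 am-10:45 am, 12:30 pm-3:30 pm, 6:45 pm-8:30 pm.
Only in the second: 4:00 am-5:45 am, 4:15 pm-4:45 pm.
Together these are the periods covered by exactly one.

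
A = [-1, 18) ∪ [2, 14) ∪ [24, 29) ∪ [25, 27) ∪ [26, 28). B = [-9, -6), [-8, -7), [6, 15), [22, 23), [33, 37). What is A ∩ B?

[6, 15)

A, merged: [-1, 18), [24, 29).
B, merged: [-9, -6), [6, 15), [22, 23), [33, 37).
[-1, 18) meets the second set on [6, 15).
[24, 29): no overlap with the second set.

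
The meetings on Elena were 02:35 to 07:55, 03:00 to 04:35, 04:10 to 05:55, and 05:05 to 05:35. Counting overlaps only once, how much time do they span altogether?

Merged: 02:35–07:55.
Length: 5 h 20 min.

5 h 20 min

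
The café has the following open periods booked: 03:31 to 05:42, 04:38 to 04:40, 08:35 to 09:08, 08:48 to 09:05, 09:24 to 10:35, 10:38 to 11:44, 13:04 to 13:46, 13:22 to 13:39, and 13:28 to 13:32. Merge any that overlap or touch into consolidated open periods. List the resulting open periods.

04:38-04:40 overlaps/touches 03:31-05:42 → extend to 03:31-05:42.
08:35-09:08 is disjoint → start new block.
08:48-09:05 overlaps/touches 08:35-09:08 → extend to 08:35-09:08.
09:24-10:35 is disjoint → start new block.
10:38-11:44 is disjoint → start new block.
13:04-13:46 is disjoint → start new block.
13:22-13:39 overlaps/touches 13:04-13:46 → extend to 13:04-13:46.
13:28-13:32 overlaps/touches 13:04-13:46 → extend to 13:04-13:46.

03:31-05:42, 08:35-09:08, 09:24-10:35, 10:38-11:44, 13:04-13:46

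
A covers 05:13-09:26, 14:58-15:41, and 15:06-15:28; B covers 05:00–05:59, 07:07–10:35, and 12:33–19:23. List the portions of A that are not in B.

First set merges to 05:13-09:26, 14:58-15:41.
05:13-09:26 \ B = 05:59-07:07.
14:58-15:41: entirely removed.

05:59-07:07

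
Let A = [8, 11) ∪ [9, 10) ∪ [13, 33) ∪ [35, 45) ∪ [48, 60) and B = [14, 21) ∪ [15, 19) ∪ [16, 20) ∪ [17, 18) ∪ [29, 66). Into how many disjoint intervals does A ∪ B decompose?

First set merges to [8, 11), [13, 33), [35, 45), [48, 60).
Second set merges to [14, 21), [29, 66).
A ∪ B = [8, 11), [13, 66).
That is 2 disjoint pieces.

2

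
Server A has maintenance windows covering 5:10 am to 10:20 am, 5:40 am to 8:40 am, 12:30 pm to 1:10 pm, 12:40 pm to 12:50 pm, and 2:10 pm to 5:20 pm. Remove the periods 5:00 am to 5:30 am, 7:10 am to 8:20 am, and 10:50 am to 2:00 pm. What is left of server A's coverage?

5:30 am-7:10 am, 8:20 am-10:20 am, 2:10 pm-5:20 pm

A, merged: 5:10 am-10:20 am, 12:30 pm-1:10 pm, 2:10 pm-5:20 pm.
5:10 am-10:20 am with B removed leaves 5:30 am-7:10 am, 8:20 am-10:20 am.
12:30 pm-1:10 pm lies entirely inside B → drops out.
2:10 pm-5:20 pm is untouched.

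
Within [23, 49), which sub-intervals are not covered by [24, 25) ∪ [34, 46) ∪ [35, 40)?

[23, 24) ∪ [25, 34) ∪ [46, 49)

After merging, the occupied span is [24, 25), [34, 46).
Complement within [23, 49): [23, 24), [25, 34), [46, 49).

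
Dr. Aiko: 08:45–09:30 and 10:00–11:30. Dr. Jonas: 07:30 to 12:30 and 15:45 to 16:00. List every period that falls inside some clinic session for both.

08:45–09:30 overlaps B on 08:45–09:30.
10:00–11:30 overlaps B on 10:00–11:30.

08:45–09:30, 10:00–11:30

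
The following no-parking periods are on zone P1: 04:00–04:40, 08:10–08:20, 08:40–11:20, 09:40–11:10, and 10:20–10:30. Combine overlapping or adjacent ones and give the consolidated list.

04:00–04:40, 08:10–08:20, 08:40–11:20

08:10–08:20 is disjoint → start new block.
08:40–11:20 is disjoint → start new block.
09:40–11:10 overlaps/touches 08:40–11:20 → extend to 08:40–11:20.
10:20–10:30 overlaps/touches 08:40–11:20 → extend to 08:40–11:20.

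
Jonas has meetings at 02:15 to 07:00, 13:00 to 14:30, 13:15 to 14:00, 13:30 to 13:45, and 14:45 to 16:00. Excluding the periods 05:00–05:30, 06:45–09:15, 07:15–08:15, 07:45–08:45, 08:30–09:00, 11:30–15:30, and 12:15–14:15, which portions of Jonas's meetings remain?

02:15–05:00, 05:30–06:45, 15:30–16:00

Merge the first list: 02:15–07:00, 13:00–14:30, 14:45–16:00.
Merge the second list: 05:00–05:30, 06:45–09:15, 11:30–15:30.
02:15–07:00 \ B = 02:15–05:00, 05:30–06:45.
13:00–14:30: entirely removed.
14:45–16:00 \ B = 15:30–16:00.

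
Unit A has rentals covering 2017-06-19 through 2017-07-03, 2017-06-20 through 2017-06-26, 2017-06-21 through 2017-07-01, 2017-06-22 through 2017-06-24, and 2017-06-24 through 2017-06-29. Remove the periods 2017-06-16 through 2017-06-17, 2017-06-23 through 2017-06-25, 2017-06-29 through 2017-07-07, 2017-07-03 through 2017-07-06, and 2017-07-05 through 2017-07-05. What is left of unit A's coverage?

A, merged: 2017-06-19 through 2017-07-03.
B, merged: 2017-06-16 through 2017-06-17, 2017-06-23 through 2017-06-25, 2017-06-29 through 2017-07-07.
2017-06-19 through 2017-07-03 minus B → 2017-06-19 through 2017-06-22, 2017-06-26 through 2017-06-28.

2017-06-19 through 2017-06-22, 2017-06-26 through 2017-06-28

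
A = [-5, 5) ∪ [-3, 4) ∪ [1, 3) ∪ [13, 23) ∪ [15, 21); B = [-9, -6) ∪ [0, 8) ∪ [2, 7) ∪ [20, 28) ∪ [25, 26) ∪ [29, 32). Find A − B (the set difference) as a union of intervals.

First set merges to [-5, 5), [13, 23).
Second set merges to [-9, -6), [0, 8), [20, 28), [29, 32).
[-5, 5) \ B = [-5, 0).
[13, 23) \ B = [13, 20).

[-5, 0) ∪ [13, 20)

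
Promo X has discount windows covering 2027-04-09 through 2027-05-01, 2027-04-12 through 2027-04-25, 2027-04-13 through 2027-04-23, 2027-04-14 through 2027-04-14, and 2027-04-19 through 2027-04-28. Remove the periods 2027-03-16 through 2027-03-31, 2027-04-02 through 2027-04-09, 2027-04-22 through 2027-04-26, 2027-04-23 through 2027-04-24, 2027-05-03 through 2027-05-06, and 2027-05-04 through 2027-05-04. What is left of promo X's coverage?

2027-04-10 through 2027-04-21, 2027-04-27 through 2027-05-01

Merge the first list: 2027-04-09 through 2027-05-01.
Merge the second list: 2027-03-16 through 2027-03-31, 2027-04-02 through 2027-04-09, 2027-04-22 through 2027-04-26, 2027-05-03 through 2027-05-06.
2027-04-09 through 2027-05-01 with B removed leaves 2027-04-10 through 2027-04-21, 2027-04-27 through 2027-05-01.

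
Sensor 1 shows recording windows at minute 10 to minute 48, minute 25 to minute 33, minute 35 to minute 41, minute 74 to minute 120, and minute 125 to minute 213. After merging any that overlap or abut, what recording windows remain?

minute 10 to minute 48, minute 74 to minute 120, minute 125 to minute 213

minute 25 to minute 33 overlaps/touches minute 10 to minute 48 → extend to minute 10 to minute 48.
minute 35 to minute 41 overlaps/touches minute 10 to minute 48 → extend to minute 10 to minute 48.
minute 74 to minute 120 is disjoint → start new block.
minute 125 to minute 213 is disjoint → start new block.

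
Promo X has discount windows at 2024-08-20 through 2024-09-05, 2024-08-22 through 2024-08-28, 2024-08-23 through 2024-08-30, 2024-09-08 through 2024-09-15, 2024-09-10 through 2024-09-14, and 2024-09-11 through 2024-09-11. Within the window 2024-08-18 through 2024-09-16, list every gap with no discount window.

After merging, the occupied span is 2024-08-20 through 2024-09-05, 2024-09-08 through 2024-09-15.
Gaps within 2024-08-18 through 2024-09-16: 2024-08-18 through 2024-08-19, 2024-09-06 through 2024-09-07, 2024-09-16 through 2024-09-16.

2024-08-18 through 2024-08-19, 2024-09-06 through 2024-09-07, 2024-09-16 through 2024-09-16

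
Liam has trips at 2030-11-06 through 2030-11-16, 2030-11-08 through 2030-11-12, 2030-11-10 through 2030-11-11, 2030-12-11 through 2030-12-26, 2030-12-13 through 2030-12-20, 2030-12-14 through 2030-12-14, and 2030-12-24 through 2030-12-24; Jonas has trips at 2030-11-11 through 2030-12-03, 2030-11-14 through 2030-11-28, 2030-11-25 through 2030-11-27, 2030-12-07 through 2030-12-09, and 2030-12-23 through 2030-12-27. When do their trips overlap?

A, merged: 2030-11-06 through 2030-11-16, 2030-12-11 through 2030-12-26.
B, merged: 2030-11-11 through 2030-12-03, 2030-12-07 through 2030-12-09, 2030-12-23 through 2030-12-27.
2030-11-06 through 2030-11-16 ∩ B → 2030-11-11 through 2030-11-16.
2030-12-11 through 2030-12-26 ∩ B → 2030-12-23 through 2030-12-26.

2030-11-11 through 2030-11-16, 2030-12-23 through 2030-12-26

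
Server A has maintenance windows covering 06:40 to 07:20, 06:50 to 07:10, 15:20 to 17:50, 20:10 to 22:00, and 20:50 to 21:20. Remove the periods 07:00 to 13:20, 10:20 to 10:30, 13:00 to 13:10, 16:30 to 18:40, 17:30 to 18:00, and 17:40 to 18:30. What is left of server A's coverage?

06:40–07:00, 15:20–16:30, 20:10–22:00

Merge the first list: 06:40–07:20, 15:20–17:50, 20:10–22:00.
Merge the second list: 07:00–13:20, 16:30–18:40.
06:40–07:20 with B removed leaves 06:40–07:00.
15:20–17:50 with B removed leaves 15:20–16:30.
20:10–22:00 is untouched.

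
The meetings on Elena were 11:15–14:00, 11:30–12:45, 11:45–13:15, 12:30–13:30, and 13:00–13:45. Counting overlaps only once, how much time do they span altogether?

2 h 45 min

Merged: 11:15–14:00.
Length: 2 h 45 min.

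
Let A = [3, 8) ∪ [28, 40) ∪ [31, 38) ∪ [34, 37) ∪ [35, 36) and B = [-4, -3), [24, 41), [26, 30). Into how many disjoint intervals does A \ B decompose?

1

First set merges to [3, 8), [28, 40).
Second set merges to [-4, -3), [24, 41).
A \ B = [3, 8).
That is 1 disjoint piece.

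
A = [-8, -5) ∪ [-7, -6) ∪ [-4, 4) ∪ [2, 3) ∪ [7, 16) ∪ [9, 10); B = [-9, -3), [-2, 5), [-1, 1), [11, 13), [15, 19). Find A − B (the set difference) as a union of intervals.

Merge the first list: [-8, -5), [-4, 4), [7, 16).
Merge the second list: [-9, -3), [-2, 5), [11, 13), [15, 19).
[-8, -5) lies entirely inside B → drops out.
[-4, 4) with B removed leaves [-3, -2).
[7, 16) with B removed leaves [7, 11), [13, 15).

[-3, -2) ∪ [7, 11) ∪ [13, 15)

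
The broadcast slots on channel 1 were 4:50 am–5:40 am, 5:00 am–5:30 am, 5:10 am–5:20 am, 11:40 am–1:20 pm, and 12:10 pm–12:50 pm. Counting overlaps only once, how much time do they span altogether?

Merged: 4:50 am-5:40 am, 11:40 am-1:20 pm.
Lengths: 50 min + 1 h 40 min = 2 h 30 min.

2 h 30 min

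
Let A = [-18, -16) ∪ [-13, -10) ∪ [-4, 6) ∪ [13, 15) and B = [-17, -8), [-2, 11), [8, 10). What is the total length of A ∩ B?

12

Merge the second list: [-17, -8), [-2, 11).
A ∩ B = [-17, -16), [-13, -10), [-2, 6).
Total: 1 + 3 + 8 = 12.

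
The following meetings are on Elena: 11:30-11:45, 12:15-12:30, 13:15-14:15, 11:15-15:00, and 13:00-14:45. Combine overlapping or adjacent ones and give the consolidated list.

11:15-15:00

Sort by start: 11:15-15:00, 11:30-11:45, 12:15-12:30, 13:00-14:45, 13:15-14:15.
11:30-11:45 overlaps/touches 11:15-15:00 → extend to 11:15-15:00.
12:15-12:30 overlaps/touches 11:15-15:00 → extend to 11:15-15:00.
13:00-14:45 overlaps/touches 11:15-15:00 → extend to 11:15-15:00.
13:15-14:15 overlaps/touches 11:15-15:00 → extend to 11:15-15:00.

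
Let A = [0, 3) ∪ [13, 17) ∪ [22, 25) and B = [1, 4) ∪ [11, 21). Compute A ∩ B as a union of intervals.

[0, 3) overlaps B on [1, 3).
[13, 17) overlaps B on [13, 17).
[22, 25) falls entirely outside B.

[1, 3) ∪ [13, 17)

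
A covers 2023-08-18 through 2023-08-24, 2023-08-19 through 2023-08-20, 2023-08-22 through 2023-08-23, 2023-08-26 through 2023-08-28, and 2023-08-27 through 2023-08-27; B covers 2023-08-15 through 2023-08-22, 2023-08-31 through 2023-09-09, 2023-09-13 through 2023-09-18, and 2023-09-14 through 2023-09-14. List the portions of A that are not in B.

A, merged: 2023-08-18 through 2023-08-24, 2023-08-26 through 2023-08-28.
B, merged: 2023-08-15 through 2023-08-22, 2023-08-31 through 2023-09-09, 2023-09-13 through 2023-09-18.
2023-08-18 through 2023-08-24 \ B = 2023-08-23 through 2023-08-24.
2023-08-26 through 2023-08-28: nothing removed.

2023-08-23 through 2023-08-24, 2023-08-26 through 2023-08-28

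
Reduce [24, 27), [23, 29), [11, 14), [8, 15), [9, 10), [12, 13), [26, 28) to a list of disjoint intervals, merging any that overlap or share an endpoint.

Sort by start: [8, 15), [9, 10), [11, 14), [12, 13), [23, 29), [24, 27), [26, 28).
[9, 10) overlaps/touches [8, 15) → extend to [8, 15).
[11, 14) overlaps/touches [8, 15) → extend to [8, 15).
[12, 13) overlaps/touches [8, 15) → extend to [8, 15).
[23, 29) is disjoint → start new block.
[24, 27) overlaps/touches [23, 29) → extend to [23, 29).
[26, 28) overlaps/touches [23, 29) → extend to [23, 29).

[8, 15) ∪ [23, 29)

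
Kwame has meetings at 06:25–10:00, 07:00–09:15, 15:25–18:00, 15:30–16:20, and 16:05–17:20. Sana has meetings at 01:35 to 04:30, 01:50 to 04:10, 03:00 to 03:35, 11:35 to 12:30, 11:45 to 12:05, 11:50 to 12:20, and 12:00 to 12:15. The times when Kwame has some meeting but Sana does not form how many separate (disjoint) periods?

2

Merge the first list: 06:25-10:00, 15:25-18:00.
Merge the second list: 01:35-04:30, 11:35-12:30.
A \ B = 06:25-10:00, 15:25-18:00.
That is 2 disjoint pieces.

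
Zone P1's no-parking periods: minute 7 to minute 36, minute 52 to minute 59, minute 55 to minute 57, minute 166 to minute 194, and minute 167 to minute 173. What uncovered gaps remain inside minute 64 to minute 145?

The merged coverage is minute 7 to minute 36, minute 52 to minute 59, minute 166 to minute 194.
Uncovered inside minute 64 to minute 145: minute 64 to minute 145.

minute 64 to minute 145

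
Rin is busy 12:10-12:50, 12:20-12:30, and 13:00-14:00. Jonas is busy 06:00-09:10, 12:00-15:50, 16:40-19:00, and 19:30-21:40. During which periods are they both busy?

First set merges to 12:10–12:50, 13:00–14:00.
12:10–12:50 overlaps B on 12:10–12:50.
13:00–14:00 overlaps B on 13:00–14:00.

12:10–12:50, 13:00–14:00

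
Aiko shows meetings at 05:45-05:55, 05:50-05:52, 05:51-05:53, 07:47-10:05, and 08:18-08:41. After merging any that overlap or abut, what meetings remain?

05:45–05:55, 07:47–10:05

05:50–05:52 overlaps/touches 05:45–05:55 → extend to 05:45–05:55.
05:51–05:53 overlaps/touches 05:45–05:55 → extend to 05:45–05:55.
07:47–10:05 is disjoint → start new block.
08:18–08:41 overlaps/touches 07:47–10:05 → extend to 07:47–10:05.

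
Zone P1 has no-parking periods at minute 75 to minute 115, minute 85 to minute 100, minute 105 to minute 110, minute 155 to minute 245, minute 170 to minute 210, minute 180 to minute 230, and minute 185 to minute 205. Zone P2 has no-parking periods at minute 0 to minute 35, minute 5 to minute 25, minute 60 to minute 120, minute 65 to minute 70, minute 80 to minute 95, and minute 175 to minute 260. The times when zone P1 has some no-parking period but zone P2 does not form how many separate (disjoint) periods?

A, merged: minute 75 to minute 115, minute 155 to minute 245.
B, merged: minute 0 to minute 35, minute 60 to minute 120, minute 175 to minute 260.
A \ B = minute 155 to minute 175.
That is 1 disjoint piece.

1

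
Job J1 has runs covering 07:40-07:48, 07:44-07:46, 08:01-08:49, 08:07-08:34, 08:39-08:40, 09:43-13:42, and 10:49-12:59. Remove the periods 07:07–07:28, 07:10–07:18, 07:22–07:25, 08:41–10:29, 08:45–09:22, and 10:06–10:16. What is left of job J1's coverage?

Merge the first list: 07:40–07:48, 08:01–08:49, 09:43–13:42.
Merge the second list: 07:07–07:28, 08:41–10:29.
07:40–07:48: no B overlap → unchanged.
08:01–08:49 minus B → 08:01–08:41.
09:43–13:42 minus B → 10:29–13:42.

07:40–07:48, 08:01–08:41, 10:29–13:42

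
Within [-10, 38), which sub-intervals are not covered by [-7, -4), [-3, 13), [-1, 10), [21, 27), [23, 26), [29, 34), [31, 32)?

After merging, the occupied span is [-7, -4), [-3, 13), [21, 27), [29, 34).
Gaps within [-10, 38): [-10, -7), [-4, -3), [13, 21), [27, 29), [34, 38).

[-10, -7) ∪ [-4, -3) ∪ [13, 21) ∪ [27, 29) ∪ [34, 38)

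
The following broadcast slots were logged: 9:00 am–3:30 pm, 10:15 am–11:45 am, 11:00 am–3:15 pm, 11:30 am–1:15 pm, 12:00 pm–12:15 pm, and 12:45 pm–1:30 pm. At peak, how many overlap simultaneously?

4

At 11:30 am, 4 of the intervals are simultaneously active.
No point has more.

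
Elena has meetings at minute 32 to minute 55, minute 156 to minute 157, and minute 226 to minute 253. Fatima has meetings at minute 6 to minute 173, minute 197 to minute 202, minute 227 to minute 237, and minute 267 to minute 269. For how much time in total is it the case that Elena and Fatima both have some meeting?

A ∩ B = minute 32 to minute 55, minute 156 to minute 157, minute 227 to minute 237.
Total: 23 minutes + 1 minute + 10 minutes = 34 minutes.

34 minutes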